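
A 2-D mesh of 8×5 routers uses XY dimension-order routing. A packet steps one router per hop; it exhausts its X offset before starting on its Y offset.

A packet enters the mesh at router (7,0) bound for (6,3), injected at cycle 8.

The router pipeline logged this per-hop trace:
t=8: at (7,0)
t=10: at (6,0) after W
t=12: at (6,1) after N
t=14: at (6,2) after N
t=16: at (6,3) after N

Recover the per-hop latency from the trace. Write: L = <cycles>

L = 2

From hop 0 (8) to hop 1 (10): +2 cycles.
Per-hop latency L = Δcyc = 2.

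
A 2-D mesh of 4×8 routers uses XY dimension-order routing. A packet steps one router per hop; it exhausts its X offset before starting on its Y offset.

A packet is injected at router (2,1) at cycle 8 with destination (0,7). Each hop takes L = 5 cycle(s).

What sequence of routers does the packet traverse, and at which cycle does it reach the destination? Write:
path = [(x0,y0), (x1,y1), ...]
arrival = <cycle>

path = [(2,1), (1,1), (0,1), (0,2), (0,3), (0,4), (0,5), (0,6), (0,7)]
arrival = 48

t=8: at (2,1)
t=13: at (1,1) after W
t=18: at (0,1) after W
t=23: at (0,2) after N
t=28: at (0,3) after N
t=33: at (0,4) after N
t=38: at (0,5) after N
t=43: at (0,6) after N
t=48: at (0,7) after N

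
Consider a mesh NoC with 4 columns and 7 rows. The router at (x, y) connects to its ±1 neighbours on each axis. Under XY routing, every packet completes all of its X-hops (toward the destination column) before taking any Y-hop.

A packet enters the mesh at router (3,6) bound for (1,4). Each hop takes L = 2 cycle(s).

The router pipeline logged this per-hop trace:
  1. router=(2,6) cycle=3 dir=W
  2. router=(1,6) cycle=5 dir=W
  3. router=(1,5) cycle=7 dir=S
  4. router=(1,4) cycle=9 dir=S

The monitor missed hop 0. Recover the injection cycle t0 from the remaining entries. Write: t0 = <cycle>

cyc[1] = 3 and cyc[k] = t0 + k·L for every k.
Subtract one hop: t0 = 3 − 2 = 1.

t0 = 1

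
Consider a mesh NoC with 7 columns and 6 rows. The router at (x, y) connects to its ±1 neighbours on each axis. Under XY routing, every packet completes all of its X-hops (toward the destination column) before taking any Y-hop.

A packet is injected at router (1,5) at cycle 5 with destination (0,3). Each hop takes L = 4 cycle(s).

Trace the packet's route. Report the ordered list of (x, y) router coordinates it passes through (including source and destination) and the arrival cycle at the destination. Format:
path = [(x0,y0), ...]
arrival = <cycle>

path = [(1,5), (0,5), (0,4), (0,3)]
arrival = 17

  0. router=(1,5) cycle=5 (inject)
  1. router=(0,5) cycle=9 dir=W
  2. router=(0,4) cycle=13 dir=S
  3. router=(0,3) cycle=17 dir=S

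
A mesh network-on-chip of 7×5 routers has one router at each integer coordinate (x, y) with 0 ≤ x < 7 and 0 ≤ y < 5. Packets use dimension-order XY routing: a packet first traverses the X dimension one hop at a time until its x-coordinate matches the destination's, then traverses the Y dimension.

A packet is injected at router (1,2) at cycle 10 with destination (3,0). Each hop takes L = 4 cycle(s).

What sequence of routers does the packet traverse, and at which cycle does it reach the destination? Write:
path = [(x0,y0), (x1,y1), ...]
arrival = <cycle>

path = [(1,2), (2,2), (3,2), (3,1), (3,0)]
arrival = 26

hop 0: (1,2) @ cyc 10
hop 1: (2,2) @ cyc 14  [E]
hop 2: (3,2) @ cyc 18  [E]
hop 3: (3,1) @ cyc 22  [S]
hop 4: (3,0) @ cyc 26  [S]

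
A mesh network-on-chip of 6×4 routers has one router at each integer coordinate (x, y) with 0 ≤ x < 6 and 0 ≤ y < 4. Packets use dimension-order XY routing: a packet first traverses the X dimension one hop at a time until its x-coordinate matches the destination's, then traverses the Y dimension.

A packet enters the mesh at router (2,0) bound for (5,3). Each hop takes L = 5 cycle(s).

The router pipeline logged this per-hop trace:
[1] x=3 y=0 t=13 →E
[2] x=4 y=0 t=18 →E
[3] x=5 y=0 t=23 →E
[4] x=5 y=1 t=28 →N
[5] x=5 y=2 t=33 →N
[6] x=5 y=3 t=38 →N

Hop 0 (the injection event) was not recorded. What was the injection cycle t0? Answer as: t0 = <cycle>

Hop 1 reached at cycle 13; hop k is at t0 + k·L.
So t0 = 13 − 1·5 = 8.

t0 = 8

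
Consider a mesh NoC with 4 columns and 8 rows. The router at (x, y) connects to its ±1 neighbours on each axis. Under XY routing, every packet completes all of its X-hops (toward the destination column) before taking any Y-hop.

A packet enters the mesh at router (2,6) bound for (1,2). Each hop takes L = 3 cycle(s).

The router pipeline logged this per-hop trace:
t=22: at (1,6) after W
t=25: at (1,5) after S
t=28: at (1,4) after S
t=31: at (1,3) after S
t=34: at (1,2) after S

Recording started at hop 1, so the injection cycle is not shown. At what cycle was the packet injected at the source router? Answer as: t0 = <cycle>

t0 = 19

cyc[1] = 22 and cyc[k] = t0 + k·L for every k.
Subtract one hop: t0 = 22 − 3 = 19.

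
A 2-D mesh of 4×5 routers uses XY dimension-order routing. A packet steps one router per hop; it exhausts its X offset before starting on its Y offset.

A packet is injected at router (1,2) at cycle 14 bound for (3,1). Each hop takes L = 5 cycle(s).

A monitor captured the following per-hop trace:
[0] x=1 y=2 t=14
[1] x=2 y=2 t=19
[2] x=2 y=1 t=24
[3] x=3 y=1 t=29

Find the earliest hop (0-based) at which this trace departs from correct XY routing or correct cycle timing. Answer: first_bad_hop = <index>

  1: Δx=+1 Δy=+0 Δt=5 [ok]
  2: Δx=+0 Δy=-1 Δt=5 [BAD: Y-move but x=2≠3]

first_bad_hop = 2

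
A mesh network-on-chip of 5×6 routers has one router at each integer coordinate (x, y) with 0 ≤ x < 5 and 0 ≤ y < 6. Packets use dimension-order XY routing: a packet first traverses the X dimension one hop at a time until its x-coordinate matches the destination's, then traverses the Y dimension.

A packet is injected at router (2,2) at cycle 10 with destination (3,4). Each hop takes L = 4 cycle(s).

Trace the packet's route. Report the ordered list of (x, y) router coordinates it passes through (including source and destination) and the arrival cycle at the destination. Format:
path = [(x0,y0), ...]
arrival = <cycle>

path = [(2,2), (3,2), (3,3), (3,4)]
arrival = 22

t=10: at (2,2)
t=14: at (3,2) after E
t=18: at (3,3) after N
t=22: at (3,4) after N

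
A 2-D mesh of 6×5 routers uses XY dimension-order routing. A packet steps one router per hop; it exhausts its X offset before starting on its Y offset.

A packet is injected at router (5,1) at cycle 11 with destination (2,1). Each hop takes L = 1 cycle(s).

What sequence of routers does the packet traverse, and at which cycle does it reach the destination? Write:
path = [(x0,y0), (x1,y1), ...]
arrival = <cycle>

hop 0: (5,1) @ cyc 11
hop 1: (4,1) @ cyc 12  [W]
hop 2: (3,1) @ cyc 13  [W]
hop 3: (2,1) @ cyc 14  [W]

path = [(5,1), (4,1), (3,1), (2,1)]
arrival = 14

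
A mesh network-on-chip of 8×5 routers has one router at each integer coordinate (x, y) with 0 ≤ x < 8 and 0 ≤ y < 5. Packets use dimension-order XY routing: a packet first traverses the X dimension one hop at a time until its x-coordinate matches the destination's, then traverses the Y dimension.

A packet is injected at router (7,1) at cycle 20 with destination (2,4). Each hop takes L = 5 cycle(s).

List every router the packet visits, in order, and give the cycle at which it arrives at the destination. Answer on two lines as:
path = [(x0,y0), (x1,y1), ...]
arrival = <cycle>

path = [(7,1), (6,1), (5,1), (4,1), (3,1), (2,1), (2,2), (2,3), (2,4)]
arrival = 60

#0 — 7,1 | c20
#1 — 6,1 | c25 | W
#2 — 5,1 | c30 | W
#3 — 4,1 | c35 | W
#4 — 3,1 | c40 | W
#5 — 2,1 | c45 | W
#6 — 2,2 | c50 | N
#7 — 2,3 | c55 | N
#8 — 2,4 | c60 | N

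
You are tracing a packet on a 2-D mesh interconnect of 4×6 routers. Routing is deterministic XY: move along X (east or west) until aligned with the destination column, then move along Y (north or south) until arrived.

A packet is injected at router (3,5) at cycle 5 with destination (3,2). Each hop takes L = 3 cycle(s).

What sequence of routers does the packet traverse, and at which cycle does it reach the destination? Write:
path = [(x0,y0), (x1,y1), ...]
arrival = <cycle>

[0] x=3 y=5 t=5
[1] x=3 y=4 t=8 →S
[2] x=3 y=3 t=11 →S
[3] x=3 y=2 t=14 →S

path = [(3,5), (3,4), (3,3), (3,2)]
arrival = 14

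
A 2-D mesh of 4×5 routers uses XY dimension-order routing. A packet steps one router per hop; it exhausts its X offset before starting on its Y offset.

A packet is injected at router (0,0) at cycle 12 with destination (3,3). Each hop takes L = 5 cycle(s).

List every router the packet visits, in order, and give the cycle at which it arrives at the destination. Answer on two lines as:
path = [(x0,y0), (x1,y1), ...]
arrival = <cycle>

path = [(0,0), (1,0), (2,0), (3,0), (3,1), (3,2), (3,3)]
arrival = 42

[0] x=0 y=0 t=12
[1] x=1 y=0 t=17 →E
[2] x=2 y=0 t=22 →E
[3] x=3 y=0 t=27 →E
[4] x=3 y=1 t=32 →N
[5] x=3 y=2 t=37 →N
[6] x=3 y=3 t=42 →N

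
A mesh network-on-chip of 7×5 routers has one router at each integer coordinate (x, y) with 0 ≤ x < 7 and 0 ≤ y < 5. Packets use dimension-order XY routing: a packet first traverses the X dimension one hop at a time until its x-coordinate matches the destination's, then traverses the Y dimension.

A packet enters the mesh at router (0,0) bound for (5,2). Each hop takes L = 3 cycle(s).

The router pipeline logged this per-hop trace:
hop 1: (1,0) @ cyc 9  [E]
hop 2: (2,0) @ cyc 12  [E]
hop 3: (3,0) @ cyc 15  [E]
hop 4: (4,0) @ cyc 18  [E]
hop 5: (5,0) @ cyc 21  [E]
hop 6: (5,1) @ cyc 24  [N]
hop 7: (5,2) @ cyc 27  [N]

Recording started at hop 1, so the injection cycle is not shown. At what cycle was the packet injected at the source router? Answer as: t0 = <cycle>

t0 = 6

The first recorded entry is hop 1 at cycle 9.
So t0 = 9 − 1·3 = 6.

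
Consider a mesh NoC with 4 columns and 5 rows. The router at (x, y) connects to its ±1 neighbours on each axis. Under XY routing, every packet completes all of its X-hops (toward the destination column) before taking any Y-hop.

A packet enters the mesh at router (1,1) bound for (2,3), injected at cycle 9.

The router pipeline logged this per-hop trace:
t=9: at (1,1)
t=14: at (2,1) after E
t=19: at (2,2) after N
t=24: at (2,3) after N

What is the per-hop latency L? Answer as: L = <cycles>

L = 5

From hop 0 (9) to hop 1 (14): +5 cycles.
Each hop adds L, hence L = 5.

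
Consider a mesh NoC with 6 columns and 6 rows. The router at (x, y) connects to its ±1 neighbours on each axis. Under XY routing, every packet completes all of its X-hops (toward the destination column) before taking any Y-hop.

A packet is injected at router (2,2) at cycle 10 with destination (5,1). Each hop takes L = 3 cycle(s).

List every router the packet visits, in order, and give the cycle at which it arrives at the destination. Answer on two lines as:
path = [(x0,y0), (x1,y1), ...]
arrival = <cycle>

t=10: at (2,2)
t=13: at (3,2) after E
t=16: at (4,2) after E
t=19: at (5,2) after E
t=22: at (5,1) after S

path = [(2,2), (3,2), (4,2), (5,2), (5,1)]
arrival = 22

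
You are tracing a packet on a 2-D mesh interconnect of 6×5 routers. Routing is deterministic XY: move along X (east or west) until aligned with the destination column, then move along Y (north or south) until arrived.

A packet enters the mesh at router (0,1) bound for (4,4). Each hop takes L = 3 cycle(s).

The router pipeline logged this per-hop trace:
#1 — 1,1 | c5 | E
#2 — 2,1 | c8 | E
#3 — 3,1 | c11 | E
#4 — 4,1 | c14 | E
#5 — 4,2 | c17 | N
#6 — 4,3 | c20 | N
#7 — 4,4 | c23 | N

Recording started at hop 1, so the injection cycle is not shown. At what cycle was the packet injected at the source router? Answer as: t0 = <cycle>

t0 = 2

At hop 1 the cycle is 5; in general cyc_k = t0 + kL.
So t0 = 5 − 1·3 = 2.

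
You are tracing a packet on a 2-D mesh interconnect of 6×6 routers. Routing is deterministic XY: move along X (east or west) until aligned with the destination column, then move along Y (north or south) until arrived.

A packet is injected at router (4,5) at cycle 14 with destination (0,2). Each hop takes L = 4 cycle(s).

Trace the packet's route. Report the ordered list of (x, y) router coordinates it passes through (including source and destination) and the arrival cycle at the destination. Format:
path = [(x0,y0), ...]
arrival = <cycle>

  0. router=(4,5) cycle=14 (inject)
  1. router=(3,5) cycle=18 dir=W
  2. router=(2,5) cycle=22 dir=W
  3. router=(1,5) cycle=26 dir=W
  4. router=(0,5) cycle=30 dir=W
  5. router=(0,4) cycle=34 dir=S
  6. router=(0,3) cycle=38 dir=S
  7. router=(0,2) cycle=42 dir=S

path = [(4,5), (3,5), (2,5), (1,5), (0,5), (0,4), (0,3), (0,2)]
arrival = 42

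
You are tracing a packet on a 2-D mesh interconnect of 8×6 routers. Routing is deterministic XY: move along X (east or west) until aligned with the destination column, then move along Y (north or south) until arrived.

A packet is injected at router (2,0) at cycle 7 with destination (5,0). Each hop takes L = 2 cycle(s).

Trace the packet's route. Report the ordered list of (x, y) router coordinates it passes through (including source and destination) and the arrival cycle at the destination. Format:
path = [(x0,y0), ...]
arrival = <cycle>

path = [(2,0), (3,0), (4,0), (5,0)]
arrival = 13

hop 0: (2,0) @ cyc 7
hop 1: (3,0) @ cyc 9  [E]
hop 2: (4,0) @ cyc 11  [E]
hop 3: (5,0) @ cyc 13  [E]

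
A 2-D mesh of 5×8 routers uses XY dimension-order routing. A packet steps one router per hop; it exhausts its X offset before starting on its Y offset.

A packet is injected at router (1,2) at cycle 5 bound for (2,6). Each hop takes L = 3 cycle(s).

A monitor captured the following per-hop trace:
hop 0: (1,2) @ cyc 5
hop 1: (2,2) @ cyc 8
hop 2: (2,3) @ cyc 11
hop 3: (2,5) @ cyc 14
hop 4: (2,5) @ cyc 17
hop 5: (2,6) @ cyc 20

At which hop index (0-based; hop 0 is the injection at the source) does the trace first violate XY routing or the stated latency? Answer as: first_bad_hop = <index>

first_bad_hop = 3

check 1→ d=(1,0) cyc+3: ok
check 2→ d=(0,1) cyc+3: ok
check 3→ d=(0,2) cyc+3: BAD: non-unit step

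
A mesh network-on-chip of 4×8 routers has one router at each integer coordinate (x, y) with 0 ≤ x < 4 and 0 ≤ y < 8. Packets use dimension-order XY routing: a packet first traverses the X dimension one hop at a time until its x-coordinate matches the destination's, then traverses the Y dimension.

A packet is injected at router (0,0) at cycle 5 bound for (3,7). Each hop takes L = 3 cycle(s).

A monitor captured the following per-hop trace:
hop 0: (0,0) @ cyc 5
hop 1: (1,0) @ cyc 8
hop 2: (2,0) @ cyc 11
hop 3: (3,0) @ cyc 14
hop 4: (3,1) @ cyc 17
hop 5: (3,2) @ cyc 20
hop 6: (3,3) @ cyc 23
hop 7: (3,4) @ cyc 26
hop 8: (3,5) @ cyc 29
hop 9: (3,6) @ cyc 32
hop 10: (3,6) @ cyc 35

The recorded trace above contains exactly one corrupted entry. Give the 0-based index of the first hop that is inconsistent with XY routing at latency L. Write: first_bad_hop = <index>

first_bad_hop = 10

hop 1: step (+1,+0), +3 cyc — ok
hop 2: step (+1,+0), +3 cyc — ok
hop 3: step (+1,+0), +3 cyc — ok
hop 4: step (+0,+1), +3 cyc — ok
hop 5: step (+0,+1), +3 cyc — ok
hop 6: step (+0,+1), +3 cyc — ok
hop 7: step (+0,+1), +3 cyc — ok
hop 8: step (+0,+1), +3 cyc — ok
hop 9: step (+0,+1), +3 cyc — ok
hop 10: step (+0,+0), +3 cyc — BAD: non-unit step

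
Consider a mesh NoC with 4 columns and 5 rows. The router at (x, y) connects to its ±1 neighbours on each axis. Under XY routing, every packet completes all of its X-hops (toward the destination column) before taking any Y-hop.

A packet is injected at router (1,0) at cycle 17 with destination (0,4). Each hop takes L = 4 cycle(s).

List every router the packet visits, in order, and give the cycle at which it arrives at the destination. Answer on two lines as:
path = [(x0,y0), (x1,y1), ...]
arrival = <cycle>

path = [(1,0), (0,0), (0,1), (0,2), (0,3), (0,4)]
arrival = 37

#0 — 1,0 | c17
#1 — 0,0 | c21 | W
#2 — 0,1 | c25 | N
#3 — 0,2 | c29 | N
#4 — 0,3 | c33 | N
#5 — 0,4 | c37 | N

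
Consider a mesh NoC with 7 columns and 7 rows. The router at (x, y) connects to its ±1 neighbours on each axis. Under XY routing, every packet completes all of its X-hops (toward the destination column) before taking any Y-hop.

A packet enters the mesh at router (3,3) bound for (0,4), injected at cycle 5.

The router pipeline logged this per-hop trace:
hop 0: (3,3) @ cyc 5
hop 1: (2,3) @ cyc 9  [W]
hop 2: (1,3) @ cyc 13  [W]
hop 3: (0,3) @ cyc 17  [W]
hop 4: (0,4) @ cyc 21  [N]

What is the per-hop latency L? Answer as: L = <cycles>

Between hops 0 and 1 the cycle counter advances 9 − 5 = 4.
Per-hop latency L = Δcyc = 4.

L = 4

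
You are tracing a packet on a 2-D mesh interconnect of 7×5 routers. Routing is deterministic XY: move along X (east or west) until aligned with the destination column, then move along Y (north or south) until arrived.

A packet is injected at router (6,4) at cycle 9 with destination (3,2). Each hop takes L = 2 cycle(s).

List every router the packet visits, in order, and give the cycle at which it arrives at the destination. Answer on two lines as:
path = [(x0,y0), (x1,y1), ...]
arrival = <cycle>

t=9: at (6,4)
t=11: at (5,4) after W
t=13: at (4,4) after W
t=15: at (3,4) after W
t=17: at (3,3) after S
t=19: at (3,2) after S

path = [(6,4), (5,4), (4,4), (3,4), (3,3), (3,2)]
arrival = 19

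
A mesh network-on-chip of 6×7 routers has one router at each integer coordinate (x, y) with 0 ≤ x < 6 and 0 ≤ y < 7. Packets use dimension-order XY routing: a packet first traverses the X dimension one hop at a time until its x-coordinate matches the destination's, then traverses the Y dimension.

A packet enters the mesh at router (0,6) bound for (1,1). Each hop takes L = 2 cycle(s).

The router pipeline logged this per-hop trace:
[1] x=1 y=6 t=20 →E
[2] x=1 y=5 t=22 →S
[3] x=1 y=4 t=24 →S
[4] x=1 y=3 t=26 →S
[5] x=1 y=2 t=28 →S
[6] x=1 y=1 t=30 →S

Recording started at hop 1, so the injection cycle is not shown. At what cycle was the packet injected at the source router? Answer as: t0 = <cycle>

t0 = 18

The first recorded entry is hop 1 at cycle 20.
Subtract one hop: t0 = 20 − 2 = 18.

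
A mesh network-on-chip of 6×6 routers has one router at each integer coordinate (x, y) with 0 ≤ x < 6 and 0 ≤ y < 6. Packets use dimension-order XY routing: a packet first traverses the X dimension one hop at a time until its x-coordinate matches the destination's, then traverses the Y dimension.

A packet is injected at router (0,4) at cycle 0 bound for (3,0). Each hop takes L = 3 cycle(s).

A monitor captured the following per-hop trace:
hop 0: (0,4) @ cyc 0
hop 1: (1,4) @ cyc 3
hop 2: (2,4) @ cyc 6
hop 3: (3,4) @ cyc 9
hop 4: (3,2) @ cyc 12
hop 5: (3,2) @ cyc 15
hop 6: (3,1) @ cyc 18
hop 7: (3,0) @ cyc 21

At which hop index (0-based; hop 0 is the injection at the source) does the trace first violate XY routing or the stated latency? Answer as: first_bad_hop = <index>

first_bad_hop = 4

  1: Δx=+1 Δy=+0 Δt=3 [ok]
  2: Δx=+1 Δy=+0 Δt=3 [ok]
  3: Δx=+1 Δy=+0 Δt=3 [ok]
  4: Δx=+0 Δy=-2 Δt=3 [BAD: non-unit step]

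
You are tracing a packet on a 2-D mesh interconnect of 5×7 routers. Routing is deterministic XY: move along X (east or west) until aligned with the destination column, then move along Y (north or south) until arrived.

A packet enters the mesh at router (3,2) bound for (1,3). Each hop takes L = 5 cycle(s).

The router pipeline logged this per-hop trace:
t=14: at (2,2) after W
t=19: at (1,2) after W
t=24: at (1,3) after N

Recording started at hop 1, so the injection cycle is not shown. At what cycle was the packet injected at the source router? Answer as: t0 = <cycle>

cyc[1] = 14 and cyc[k] = t0 + k·L for every k.
So t0 = 14 − 1·5 = 9.

t0 = 9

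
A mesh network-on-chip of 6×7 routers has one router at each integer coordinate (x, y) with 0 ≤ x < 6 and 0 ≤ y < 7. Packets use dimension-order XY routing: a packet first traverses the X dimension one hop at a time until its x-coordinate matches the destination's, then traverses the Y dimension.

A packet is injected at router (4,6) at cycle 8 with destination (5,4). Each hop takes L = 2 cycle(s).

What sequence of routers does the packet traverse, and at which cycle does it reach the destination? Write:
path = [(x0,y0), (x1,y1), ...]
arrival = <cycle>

path = [(4,6), (5,6), (5,5), (5,4)]
arrival = 14

#0 — 4,6 | c8
#1 — 5,6 | c10 | E
#2 — 5,5 | c12 | S
#3 — 5,4 | c14 | S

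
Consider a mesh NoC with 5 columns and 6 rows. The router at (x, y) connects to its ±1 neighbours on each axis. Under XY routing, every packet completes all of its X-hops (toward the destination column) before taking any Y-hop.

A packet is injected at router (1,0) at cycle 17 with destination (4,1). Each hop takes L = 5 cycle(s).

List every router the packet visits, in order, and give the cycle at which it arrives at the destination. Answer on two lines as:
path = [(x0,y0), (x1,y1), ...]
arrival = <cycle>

path = [(1,0), (2,0), (3,0), (4,0), (4,1)]
arrival = 37

src (1,0)  cyc=17
E→(2,0)  cyc=22
E→(3,0)  cyc=27
E→(4,0)  cyc=32
N→(4,1)  cyc=37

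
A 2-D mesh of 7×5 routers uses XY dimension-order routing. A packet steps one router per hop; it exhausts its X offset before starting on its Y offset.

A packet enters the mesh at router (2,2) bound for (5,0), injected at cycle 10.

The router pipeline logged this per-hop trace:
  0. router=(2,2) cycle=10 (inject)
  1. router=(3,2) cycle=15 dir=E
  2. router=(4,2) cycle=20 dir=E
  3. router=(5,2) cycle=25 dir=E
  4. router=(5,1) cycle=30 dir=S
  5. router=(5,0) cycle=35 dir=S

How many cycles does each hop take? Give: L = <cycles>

Δcyc across hop 0→1: 15 − 10 = 5.
That increment is L by definition: L = 5.

L = 5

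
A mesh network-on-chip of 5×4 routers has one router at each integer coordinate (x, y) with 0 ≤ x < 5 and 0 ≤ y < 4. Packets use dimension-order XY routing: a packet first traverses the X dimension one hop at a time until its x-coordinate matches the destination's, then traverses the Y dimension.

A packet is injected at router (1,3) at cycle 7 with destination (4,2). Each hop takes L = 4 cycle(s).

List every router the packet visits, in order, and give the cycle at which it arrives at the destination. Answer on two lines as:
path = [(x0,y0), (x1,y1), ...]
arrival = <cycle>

#0 — 1,3 | c7
#1 — 2,3 | c11 | E
#2 — 3,3 | c15 | E
#3 — 4,3 | c19 | E
#4 — 4,2 | c23 | S

path = [(1,3), (2,3), (3,3), (4,3), (4,2)]
arrival = 23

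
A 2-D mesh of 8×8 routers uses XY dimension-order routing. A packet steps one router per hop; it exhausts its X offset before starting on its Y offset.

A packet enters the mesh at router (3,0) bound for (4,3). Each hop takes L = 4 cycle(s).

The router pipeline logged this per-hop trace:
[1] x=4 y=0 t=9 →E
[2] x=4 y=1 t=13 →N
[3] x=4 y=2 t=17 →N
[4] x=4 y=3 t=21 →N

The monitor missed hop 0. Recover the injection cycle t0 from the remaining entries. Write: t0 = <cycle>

cyc[1] = 9 and cyc[k] = t0 + k·L for every k.
Therefore t0 = 9 − L = 5.

t0 = 5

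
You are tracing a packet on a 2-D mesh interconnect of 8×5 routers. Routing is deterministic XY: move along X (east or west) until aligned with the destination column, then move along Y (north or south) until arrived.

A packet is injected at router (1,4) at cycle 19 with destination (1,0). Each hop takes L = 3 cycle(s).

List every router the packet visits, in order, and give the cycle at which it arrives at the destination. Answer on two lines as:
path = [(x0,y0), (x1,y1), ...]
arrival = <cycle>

path = [(1,4), (1,3), (1,2), (1,1), (1,0)]
arrival = 31

[0] x=1 y=4 t=19
[1] x=1 y=3 t=22 →S
[2] x=1 y=2 t=25 →S
[3] x=1 y=1 t=28 →S
[4] x=1 y=0 t=31 →S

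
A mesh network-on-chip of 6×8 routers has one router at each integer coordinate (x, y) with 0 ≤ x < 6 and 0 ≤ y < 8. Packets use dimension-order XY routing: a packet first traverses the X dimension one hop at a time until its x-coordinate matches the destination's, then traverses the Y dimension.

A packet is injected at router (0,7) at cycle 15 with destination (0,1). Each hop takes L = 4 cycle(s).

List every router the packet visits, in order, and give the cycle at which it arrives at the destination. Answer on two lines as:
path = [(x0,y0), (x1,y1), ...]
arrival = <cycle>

path = [(0,7), (0,6), (0,5), (0,4), (0,3), (0,2), (0,1)]
arrival = 39

hop 0: (0,7) @ cyc 15
hop 1: (0,6) @ cyc 19  [S]
hop 2: (0,5) @ cyc 23  [S]
hop 3: (0,4) @ cyc 27  [S]
hop 4: (0,3) @ cyc 31  [S]
hop 5: (0,2) @ cyc 35  [S]
hop 6: (0,1) @ cyc 39  [S]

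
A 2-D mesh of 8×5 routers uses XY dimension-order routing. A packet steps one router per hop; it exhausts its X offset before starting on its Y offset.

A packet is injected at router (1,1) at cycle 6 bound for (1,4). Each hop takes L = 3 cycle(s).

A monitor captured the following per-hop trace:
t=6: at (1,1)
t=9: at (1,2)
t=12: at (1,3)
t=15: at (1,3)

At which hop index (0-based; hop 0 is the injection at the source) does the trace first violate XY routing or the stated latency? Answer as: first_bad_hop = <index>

  1: Δx=+0 Δy=+1 Δt=3 [ok]
  2: Δx=+0 Δy=+1 Δt=3 [ok]
  3: Δx=+0 Δy=+0 Δt=3 [BAD: non-unit step]

first_bad_hop = 3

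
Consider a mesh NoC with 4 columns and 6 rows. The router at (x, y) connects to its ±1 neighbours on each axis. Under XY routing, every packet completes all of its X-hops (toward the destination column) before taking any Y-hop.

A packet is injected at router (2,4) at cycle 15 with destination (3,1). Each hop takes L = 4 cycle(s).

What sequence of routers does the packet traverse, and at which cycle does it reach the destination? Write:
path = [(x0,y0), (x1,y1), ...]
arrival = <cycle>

t=15: at (2,4)
t=19: at (3,4) after E
t=23: at (3,3) after S
t=27: at (3,2) after S
t=31: at (3,1) after S

path = [(2,4), (3,4), (3,3), (3,2), (3,1)]
arrival = 31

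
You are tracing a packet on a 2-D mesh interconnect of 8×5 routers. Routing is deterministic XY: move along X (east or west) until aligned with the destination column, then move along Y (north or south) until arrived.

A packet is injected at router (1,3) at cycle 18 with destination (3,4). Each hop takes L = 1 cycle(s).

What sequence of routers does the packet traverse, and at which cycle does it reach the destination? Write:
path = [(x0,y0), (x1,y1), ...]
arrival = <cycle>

t=18: at (1,3)
t=19: at (2,3) after E
t=20: at (3,3) after E
t=21: at (3,4) after N

path = [(1,3), (2,3), (3,3), (3,4)]
arrival = 21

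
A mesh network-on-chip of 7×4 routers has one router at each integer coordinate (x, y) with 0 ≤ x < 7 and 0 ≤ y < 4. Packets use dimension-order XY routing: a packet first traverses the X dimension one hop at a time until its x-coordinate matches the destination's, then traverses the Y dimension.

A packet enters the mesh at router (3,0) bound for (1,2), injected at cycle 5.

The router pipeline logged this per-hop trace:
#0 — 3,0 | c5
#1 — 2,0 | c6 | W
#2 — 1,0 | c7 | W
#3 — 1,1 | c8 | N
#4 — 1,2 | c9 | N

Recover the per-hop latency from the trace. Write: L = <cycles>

L = 1

cyc[1] − cyc[0] = 6 − 5 = 1.
One hop costs L cycles, so L = 1.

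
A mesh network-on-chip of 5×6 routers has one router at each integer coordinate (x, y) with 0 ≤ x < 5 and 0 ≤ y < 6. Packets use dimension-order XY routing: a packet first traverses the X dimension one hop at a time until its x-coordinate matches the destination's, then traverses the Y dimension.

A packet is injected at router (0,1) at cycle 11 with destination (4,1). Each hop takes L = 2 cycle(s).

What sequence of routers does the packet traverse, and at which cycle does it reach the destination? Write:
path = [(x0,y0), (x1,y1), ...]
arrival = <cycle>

hop 0: (0,1) @ cyc 11
hop 1: (1,1) @ cyc 13  [E]
hop 2: (2,1) @ cyc 15  [E]
hop 3: (3,1) @ cyc 17  [E]
hop 4: (4,1) @ cyc 19  [E]

path = [(0,1), (1,1), (2,1), (3,1), (4,1)]
arrival = 19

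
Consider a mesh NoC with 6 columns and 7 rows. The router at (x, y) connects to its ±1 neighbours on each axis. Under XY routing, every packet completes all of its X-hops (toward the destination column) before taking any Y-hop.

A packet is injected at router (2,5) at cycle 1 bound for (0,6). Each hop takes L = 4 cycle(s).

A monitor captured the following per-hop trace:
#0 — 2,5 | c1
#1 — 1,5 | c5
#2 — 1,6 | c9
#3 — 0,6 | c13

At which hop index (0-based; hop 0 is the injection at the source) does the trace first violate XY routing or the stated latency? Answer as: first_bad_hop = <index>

first_bad_hop = 2

hop 1: step (-1,+0), +4 cyc — ok
hop 2: step (+0,+1), +4 cyc — BAD: Y-move but x=1≠0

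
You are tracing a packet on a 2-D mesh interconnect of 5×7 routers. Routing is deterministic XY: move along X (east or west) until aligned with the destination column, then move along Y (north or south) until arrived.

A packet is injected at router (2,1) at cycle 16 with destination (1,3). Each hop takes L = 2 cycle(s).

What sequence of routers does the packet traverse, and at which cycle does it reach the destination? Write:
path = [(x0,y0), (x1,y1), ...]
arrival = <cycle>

hop 0: (2,1) @ cyc 16
hop 1: (1,1) @ cyc 18  [W]
hop 2: (1,2) @ cyc 20  [N]
hop 3: (1,3) @ cyc 22  [N]

path = [(2,1), (1,1), (1,2), (1,3)]
arrival = 22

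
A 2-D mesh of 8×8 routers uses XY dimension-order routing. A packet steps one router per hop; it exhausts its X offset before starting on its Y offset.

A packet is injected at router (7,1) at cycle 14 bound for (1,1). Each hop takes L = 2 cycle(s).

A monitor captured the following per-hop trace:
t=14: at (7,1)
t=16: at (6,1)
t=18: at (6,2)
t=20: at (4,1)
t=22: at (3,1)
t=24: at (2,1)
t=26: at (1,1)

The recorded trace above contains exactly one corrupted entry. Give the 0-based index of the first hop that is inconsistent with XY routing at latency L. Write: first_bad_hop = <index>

[1] (-1,+0) / 2c ⇒ ok
[2] (+0,+1) / 2c ⇒ BAD: Y-move but x=6≠1

first_bad_hop = 2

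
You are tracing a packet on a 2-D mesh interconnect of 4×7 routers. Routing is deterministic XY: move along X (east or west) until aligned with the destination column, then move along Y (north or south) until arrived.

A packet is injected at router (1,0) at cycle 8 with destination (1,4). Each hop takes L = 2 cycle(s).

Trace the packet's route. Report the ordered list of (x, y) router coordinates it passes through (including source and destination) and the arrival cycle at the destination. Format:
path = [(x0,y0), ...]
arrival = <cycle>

path = [(1,0), (1,1), (1,2), (1,3), (1,4)]
arrival = 16

  0. router=(1,0) cycle=8 (inject)
  1. router=(1,1) cycle=10 dir=N
  2. router=(1,2) cycle=12 dir=N
  3. router=(1,3) cycle=14 dir=N
  4. router=(1,4) cycle=16 dir=N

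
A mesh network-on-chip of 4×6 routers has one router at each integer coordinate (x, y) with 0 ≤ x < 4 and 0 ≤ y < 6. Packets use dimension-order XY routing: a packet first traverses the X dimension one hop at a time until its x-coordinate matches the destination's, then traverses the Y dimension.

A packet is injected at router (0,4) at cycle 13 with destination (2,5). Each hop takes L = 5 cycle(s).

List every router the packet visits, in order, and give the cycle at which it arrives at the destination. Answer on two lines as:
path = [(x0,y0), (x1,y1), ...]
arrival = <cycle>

[0] x=0 y=4 t=13
[1] x=1 y=4 t=18 →E
[2] x=2 y=4 t=23 →E
[3] x=2 y=5 t=28 →N

path = [(0,4), (1,4), (2,4), (2,5)]
arrival = 28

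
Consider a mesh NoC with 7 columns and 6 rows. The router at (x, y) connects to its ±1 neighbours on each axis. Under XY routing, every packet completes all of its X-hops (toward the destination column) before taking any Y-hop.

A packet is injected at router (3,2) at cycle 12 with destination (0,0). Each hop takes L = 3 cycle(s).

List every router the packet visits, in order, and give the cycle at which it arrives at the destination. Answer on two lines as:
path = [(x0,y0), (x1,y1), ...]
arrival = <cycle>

[0] x=3 y=2 t=12
[1] x=2 y=2 t=15 →W
[2] x=1 y=2 t=18 →W
[3] x=0 y=2 t=21 →W
[4] x=0 y=1 t=24 →S
[5] x=0 y=0 t=27 →S

path = [(3,2), (2,2), (1,2), (0,2), (0,1), (0,0)]
arrival = 27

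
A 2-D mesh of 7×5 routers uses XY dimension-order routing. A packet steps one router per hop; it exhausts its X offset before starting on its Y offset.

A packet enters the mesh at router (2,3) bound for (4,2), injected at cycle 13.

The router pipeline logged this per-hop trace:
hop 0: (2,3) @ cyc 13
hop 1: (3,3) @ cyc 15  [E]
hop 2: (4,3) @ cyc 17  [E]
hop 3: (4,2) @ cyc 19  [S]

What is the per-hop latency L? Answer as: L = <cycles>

From hop 0 (13) to hop 1 (15): +2 cycles.
That increment is L by definition: L = 2.

L = 2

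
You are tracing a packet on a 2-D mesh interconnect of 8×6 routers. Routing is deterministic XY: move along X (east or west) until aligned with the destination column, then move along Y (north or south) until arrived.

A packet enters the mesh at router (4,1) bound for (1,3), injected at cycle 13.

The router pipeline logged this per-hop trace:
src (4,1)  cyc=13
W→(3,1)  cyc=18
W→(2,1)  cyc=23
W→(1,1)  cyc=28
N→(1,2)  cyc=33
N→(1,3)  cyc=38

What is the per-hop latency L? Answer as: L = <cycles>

Between hops 0 and 1 the cycle counter advances 18 − 13 = 5.
One hop costs L cycles, so L = 5.

L = 5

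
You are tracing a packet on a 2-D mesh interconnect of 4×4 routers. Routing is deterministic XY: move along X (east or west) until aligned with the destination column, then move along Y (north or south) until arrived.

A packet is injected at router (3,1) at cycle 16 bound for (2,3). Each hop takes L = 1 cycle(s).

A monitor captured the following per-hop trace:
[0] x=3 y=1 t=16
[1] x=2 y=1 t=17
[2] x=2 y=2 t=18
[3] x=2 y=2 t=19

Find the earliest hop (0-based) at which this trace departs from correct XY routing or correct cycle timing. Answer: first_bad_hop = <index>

first_bad_hop = 3

hop 1: step (-1,+0), +1 cyc — ok
hop 2: step (+0,+1), +1 cyc — ok
hop 3: step (+0,+0), +1 cyc — BAD: non-unit step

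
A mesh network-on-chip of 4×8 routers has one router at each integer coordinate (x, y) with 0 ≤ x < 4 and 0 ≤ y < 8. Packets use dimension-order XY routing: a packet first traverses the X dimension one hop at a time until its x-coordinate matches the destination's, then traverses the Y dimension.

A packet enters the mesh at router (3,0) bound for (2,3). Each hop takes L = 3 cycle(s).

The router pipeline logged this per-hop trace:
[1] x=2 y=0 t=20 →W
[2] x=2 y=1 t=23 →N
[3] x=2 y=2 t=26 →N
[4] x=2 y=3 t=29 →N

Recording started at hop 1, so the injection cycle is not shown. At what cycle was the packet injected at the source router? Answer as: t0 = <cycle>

The first recorded entry is hop 1 at cycle 20.
t0 = cyc[1] − L = 20 − 3 = 17.

t0 = 17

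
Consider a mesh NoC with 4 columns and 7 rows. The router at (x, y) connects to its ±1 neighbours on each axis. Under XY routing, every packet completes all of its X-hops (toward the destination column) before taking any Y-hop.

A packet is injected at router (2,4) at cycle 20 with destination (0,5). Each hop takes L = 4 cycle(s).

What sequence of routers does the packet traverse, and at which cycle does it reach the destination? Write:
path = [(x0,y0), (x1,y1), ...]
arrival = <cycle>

#0 — 2,4 | c20
#1 — 1,4 | c24 | W
#2 — 0,4 | c28 | W
#3 — 0,5 | c32 | N

path = [(2,4), (1,4), (0,4), (0,5)]
arrival = 32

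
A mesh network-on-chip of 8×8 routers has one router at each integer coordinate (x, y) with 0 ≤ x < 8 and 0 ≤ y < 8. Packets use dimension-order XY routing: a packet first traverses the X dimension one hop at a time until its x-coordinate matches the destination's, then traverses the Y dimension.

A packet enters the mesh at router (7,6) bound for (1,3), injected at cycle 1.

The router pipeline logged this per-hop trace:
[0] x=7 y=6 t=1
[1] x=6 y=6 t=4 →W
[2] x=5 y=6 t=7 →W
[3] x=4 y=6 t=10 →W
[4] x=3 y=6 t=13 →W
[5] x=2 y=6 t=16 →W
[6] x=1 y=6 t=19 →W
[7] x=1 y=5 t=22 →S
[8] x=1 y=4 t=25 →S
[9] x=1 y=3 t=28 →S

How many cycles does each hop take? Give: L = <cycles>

L = 3

From hop 0 (1) to hop 1 (4): +3 cycles.
Each hop adds L, hence L = 3.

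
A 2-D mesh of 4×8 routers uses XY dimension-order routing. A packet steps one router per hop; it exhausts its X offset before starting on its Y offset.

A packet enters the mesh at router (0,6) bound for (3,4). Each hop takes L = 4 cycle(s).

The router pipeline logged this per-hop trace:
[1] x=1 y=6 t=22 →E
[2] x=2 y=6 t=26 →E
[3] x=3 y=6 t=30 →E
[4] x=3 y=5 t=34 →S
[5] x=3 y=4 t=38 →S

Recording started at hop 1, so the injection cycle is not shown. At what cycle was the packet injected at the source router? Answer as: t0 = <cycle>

At hop 1 the cycle is 22; in general cyc_k = t0 + kL.
So t0 = 22 − 1·4 = 18.

t0 = 18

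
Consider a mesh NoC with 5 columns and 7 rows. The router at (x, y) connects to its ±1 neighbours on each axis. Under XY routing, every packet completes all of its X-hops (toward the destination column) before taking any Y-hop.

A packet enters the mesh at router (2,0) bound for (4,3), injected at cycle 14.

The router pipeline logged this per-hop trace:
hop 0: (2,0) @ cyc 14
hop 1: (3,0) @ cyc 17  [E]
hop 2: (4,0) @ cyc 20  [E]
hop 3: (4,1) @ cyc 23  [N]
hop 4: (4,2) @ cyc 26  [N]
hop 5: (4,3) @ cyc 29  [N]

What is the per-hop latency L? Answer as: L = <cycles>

Between hops 0 and 1 the cycle counter advances 17 − 14 = 3.
That increment is L by definition: L = 3.

L = 3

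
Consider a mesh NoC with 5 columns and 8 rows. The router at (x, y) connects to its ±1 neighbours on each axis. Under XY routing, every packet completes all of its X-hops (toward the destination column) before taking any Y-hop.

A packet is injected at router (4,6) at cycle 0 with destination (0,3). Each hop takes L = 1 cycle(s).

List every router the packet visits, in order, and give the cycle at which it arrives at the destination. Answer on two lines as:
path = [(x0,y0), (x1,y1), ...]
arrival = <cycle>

path = [(4,6), (3,6), (2,6), (1,6), (0,6), (0,5), (0,4), (0,3)]
arrival = 7

  0. router=(4,6) cycle=0 (inject)
  1. router=(3,6) cycle=1 dir=W
  2. router=(2,6) cycle=2 dir=W
  3. router=(1,6) cycle=3 dir=W
  4. router=(0,6) cycle=4 dir=W
  5. router=(0,5) cycle=5 dir=S
  6. router=(0,4) cycle=6 dir=S
  7. router=(0,3) cycle=7 dir=S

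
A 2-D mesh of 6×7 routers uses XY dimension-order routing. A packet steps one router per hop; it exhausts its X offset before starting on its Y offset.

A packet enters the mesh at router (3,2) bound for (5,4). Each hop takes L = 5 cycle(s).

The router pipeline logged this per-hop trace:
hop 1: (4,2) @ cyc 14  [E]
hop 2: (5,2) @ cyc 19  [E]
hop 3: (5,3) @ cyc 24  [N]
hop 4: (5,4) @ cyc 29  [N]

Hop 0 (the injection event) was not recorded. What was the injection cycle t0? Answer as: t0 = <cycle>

The first recorded entry is hop 1 at cycle 14.
Therefore t0 = 14 − L = 9.

t0 = 9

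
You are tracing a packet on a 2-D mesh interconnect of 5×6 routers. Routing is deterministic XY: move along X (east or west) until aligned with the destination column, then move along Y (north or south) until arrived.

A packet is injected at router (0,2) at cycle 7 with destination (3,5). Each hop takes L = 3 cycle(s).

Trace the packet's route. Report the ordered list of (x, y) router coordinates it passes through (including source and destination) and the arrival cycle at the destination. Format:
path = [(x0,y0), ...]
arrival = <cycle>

path = [(0,2), (1,2), (2,2), (3,2), (3,3), (3,4), (3,5)]
arrival = 25

src (0,2)  cyc=7
E→(1,2)  cyc=10
E→(2,2)  cyc=13
E→(3,2)  cyc=16
N→(3,3)  cyc=19
N→(3,4)  cyc=22
N→(3,5)  cyc=25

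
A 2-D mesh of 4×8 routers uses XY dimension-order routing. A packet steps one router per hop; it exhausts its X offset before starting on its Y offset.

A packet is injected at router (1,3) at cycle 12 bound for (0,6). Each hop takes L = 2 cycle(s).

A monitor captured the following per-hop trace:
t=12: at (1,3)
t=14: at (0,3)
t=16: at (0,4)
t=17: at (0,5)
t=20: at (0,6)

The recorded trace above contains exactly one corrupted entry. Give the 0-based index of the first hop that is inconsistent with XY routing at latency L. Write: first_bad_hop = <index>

  1: Δx=-1 Δy=+0 Δt=2 [ok]
  2: Δx=+0 Δy=+1 Δt=2 [ok]
  3: Δx=+0 Δy=+1 Δt=1 [BAD: Δcyc=1≠L]

first_bad_hop = 3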